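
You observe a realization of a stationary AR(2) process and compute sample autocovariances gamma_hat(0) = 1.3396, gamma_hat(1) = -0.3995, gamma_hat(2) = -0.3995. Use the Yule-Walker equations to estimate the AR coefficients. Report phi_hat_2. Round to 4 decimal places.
\hat\phi_{2} = -0.4250

The Yule-Walker equations for an AR(p) process read, in matrix form,
  Gamma_p phi = r_p,   with   (Gamma_p)_{ij} = gamma(|i - j|),
                       (r_p)_i = gamma(i),   i,j = 1..p.
Substitute the sample gammas (Toeplitz matrix and right-hand side of size 2):
  Gamma_p = [[1.3396, -0.3995], [-0.3995, 1.3396]]
  r_p     = [-0.3995, -0.3995]
Written out:
  1.3396 phi_1 - 0.3995 phi_2 = -0.3995
  -0.3995 phi_1 + 1.3396 phi_2 = -0.3995
Solve by Cramer's rule:
  det = gamma(0)^2 - gamma(1)^2 = (1.3396)^2 - (-0.3995)^2 = 1.79452816 - 0.15960025 = 1.63492791
  phi_hat_1 = [gamma(1) gamma(0) - gamma(1) gamma(2)] / det = [(-0.3995)(1.3396) - (-0.3995)(-0.3995)] / 1.63492791 = -0.69477045 / 1.63492791 = -0.425
  phi_hat_2 = [gamma(0) gamma(2) - gamma(1)^2] / det = [(1.3396)(-0.3995) - (-0.3995)^2] / 1.63492791 = -0.69477045 / 1.63492791 = -0.425
So phi_hat = [-0.4250, -0.4250].
Therefore phi_hat_2 = -0.4250.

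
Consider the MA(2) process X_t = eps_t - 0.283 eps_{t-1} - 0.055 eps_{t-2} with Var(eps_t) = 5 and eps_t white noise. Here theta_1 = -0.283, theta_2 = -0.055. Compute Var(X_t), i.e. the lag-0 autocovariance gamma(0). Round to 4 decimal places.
\gamma(0) = 5.4156

For an MA(q) process X_t = eps_t + sum_i theta_i eps_{t-i} with
Var(eps_t) = sigma^2, the variance is
  gamma(0) = sigma^2 * (1 + sum_i theta_i^2).
  sum_i theta_i^2 = (-0.283)^2 + (-0.055)^2 = 0.080089 + 0.003025 = 0.083114.
  gamma(0) = 5 * (1 + 0.083114) = 5 * 1.083114 = 5.41557, which rounds to 5.4156.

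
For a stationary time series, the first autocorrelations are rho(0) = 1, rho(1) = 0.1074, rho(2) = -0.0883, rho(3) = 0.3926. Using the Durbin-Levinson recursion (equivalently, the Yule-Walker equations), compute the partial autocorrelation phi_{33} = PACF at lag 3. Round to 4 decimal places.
\phi_{33} = 0.4230

The PACF at lag k is phi_{kk}, the last component of the solution
to the Yule-Walker system G_k phi = r_k where
  (G_k)_{ij} = rho(|i - j|), (r_k)_i = rho(i), i,j = 1..k.
Equivalently, Durbin-Levinson gives phi_{kk} iteratively:
  phi_{11} = rho(1)
  phi_{kk} = [rho(k) - sum_{j=1..k-1} phi_{k-1,j} rho(k-j)]
            / [1 - sum_{j=1..k-1} phi_{k-1,j} rho(j)],
  phi_{k,j} = phi_{k-1,j} - phi_{kk} phi_{k-1,k-j},  j = 1..k-1.
Step k = 1:
  phi_11 = rho(1) = 0.1074.
Step k = 2:
  phi_22 = [rho(2) - phi_11 rho(1)] / [1 - phi_11 rho(1)] = [-0.0883 - (0.1074)(0.1074)] / [1 - (0.1074)(0.1074)]
         = -0.09983476 / 0.98846524 = -0.101.
  Update: phi_21 = phi_11 - phi_22 phi_11 = 0.1074 - (-0.101)(0.1074) = 0.118247.
Step k = 3:
  phi_33 = [rho(3) - phi_21 rho(2) - phi_22 rho(1)] / [1 - phi_21 rho(1) - phi_22 rho(2)]
    numerator   = 0.3926 - (0.118247)(-0.0883) - (-0.101)(0.1074) = 0.41388862
    denominator = 1 - (0.118247)(0.1074) - (-0.101)(-0.0883) = 0.97838195
  phi_33 = 0.41388862 / 0.97838195 = 0.423.
Therefore phi_{33} = 0.4230.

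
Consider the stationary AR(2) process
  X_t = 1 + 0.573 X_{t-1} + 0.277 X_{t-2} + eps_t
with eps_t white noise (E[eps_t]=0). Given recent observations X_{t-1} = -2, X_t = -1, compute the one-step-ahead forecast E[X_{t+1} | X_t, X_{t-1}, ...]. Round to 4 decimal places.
E[X_{t+1} \mid \mathcal F_t] = -0.1270

For an AR(p) model X_t = c + sum_i phi_i X_{t-i} + eps_t, the
one-step-ahead conditional mean is
  E[X_{t+1} | X_t, ...] = c + sum_i phi_i X_{t+1-i}.
Substitute known values:
  E[X_{t+1} | ...] = 1 + (0.573) * (-1) + (0.277) * (-2)
                   = -0.1270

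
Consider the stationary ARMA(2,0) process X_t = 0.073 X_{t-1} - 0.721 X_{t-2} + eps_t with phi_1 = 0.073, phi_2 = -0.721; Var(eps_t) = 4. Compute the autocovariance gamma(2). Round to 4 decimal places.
\gamma(2) = -5.9913

Multiply the model equation by X_{t-k} and take expectations. With theta_0 = psi_0 = 1 and psi_j the MA(infinity) weights, this gives
  gamma(k) - sum_i phi_i gamma(k-i) = c_k,
  c_k = sigma^2 * sum_{j=k..q} theta_j psi_{j-k}   (c_k = 0 for k > q),
using gamma(-m) = gamma(m).
Pure AR (q = 0): c_0 = sigma^2 = 4, c_k = 0 for k >= 1.
Equations for k = 0, 1, 2 (AR order 2, c_2 = 0):
  (E0) gamma(0) = phi_1 gamma(1) + phi_2 gamma(2) + c_0
  (E1) gamma(1) = phi_1 gamma(0) + phi_2 gamma(1) + c_1
  (E2) gamma(2) = phi_1 gamma(1) + phi_2 gamma(0)
From (E1): gamma(1) = A gamma(0) + B with
  A = phi_1 / (1 - phi_2) = 0.073 / 1.721 = 0.042417,   B = c_1 / (1 - phi_2) = 0 / 1.721 = 0.
Insert (E2) into (E0): gamma(0) (1 - phi_2^2) = phi_1 (1 + phi_2) gamma(1) + c_0.
  phi_1 (1 + phi_2) = (0.073)(0.279) = 0.020367,   1 - phi_2^2 = 0.480159.
Replace gamma(1) by A gamma(0) + B and collect gamma(0):
  gamma(0) [0.480159 - (0.020367)(0.042417)] = c_0 = 4
  gamma(0) * 0.479295 = 4
  gamma(0) = 4 / 0.479295 = 8.345589.
  gamma(1) = A gamma(0) = (0.042417)(8.345589) = 0.353997.
  gamma(2) = phi_1 gamma(1) + phi_2 gamma(0) = (0.073)(0.353997) + (-0.721)(8.345589) = -5.991328.
Therefore gamma(2) = -5.9913 (to 4 decimal places).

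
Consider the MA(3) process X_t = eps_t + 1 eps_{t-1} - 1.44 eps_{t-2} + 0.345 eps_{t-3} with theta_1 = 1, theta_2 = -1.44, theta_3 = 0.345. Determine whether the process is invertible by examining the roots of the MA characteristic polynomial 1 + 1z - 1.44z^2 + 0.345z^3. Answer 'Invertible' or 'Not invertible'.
\text{Not invertible}

The MA(q) characteristic polynomial is P(z) = 1 + 1z - 1.44z^2 + 0.345z^3.
Invertibility requires all roots to lie outside the unit circle, i.e. |z| > 1 for every root.
Degree 3: look for a simple real root z0 first, then factor out (1 - z/z0) and solve the remaining quadratic.
Testing z0 = 2: P(2) = 1 + (1)(2) + (-1.44)(2)^2 + (0.345)(2)^3
  = 1 + (2) + (-5.76) + (2.76) = 0.  So z_0 = 2 is a root, |z_0| = 2.
Divide out the factor (1 - 0.5 z) = (1 - z/z0) (since 1/z0 = 0.5):
  P(z) = (1 - 0.5 z)(1 + (1.5) z + (-0.69) z^2)
  [check: z-coef 1.5 - (0.5) = 1; z^2-coef -0.69 - (0.5)(1.5) = -1.44; z^3-coef -(0.5)(-0.69) = 0.345.]
Remaining roots from the quadratic factor 1 + (1.5) z + (-0.69) z^2:
  Set 1 + (1.5) z + (-0.69) z^2 = 0, i.e. a z^2 + b z + c = 0 with a = -0.69, b = 1.5, c = 1.
  Discriminant D = b^2 - 4ac = (1.5)^2 - 4*(-0.69)*1 = 2.25 - (-2.76) = 5.01.
  D >= 0, so the roots are real: z = (-b +/- sqrt(D)) / (2a) = (-1.5 +/- 2.238303) / (-1.38).
    z_1 = (-1.5 + 2.238303) / (-1.38) = -0.535,   |z_1| = 0.535.
    z_2 = (-1.5 - 2.238303) / (-1.38) = 2.7089,   |z_2| = 2.7089.
Moduli of all roots: 2.0000, 0.5350, 2.7089.
All moduli strictly greater than 1? No.
Verdict: Not invertible.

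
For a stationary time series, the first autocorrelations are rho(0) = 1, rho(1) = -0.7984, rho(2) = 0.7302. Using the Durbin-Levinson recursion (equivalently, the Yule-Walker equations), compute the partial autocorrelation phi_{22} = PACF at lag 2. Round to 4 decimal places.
\phi_{22} = 0.2558

The PACF at lag k is phi_{kk}, the last component of the solution
to the Yule-Walker system G_k phi = r_k where
  (G_k)_{ij} = rho(|i - j|), (r_k)_i = rho(i), i,j = 1..k.
Equivalently, Durbin-Levinson gives phi_{kk} iteratively:
  phi_{11} = rho(1)
  phi_{kk} = [rho(k) - sum_{j=1..k-1} phi_{k-1,j} rho(k-j)]
            / [1 - sum_{j=1..k-1} phi_{k-1,j} rho(j)],
  phi_{k,j} = phi_{k-1,j} - phi_{kk} phi_{k-1,k-j},  j = 1..k-1.
Step k = 1:
  phi_11 = rho(1) = -0.7984.
Step k = 2:
  phi_22 = [rho(2) - phi_11 rho(1)] / [1 - phi_11 rho(1)] = [0.7302 - (-0.7984)(-0.7984)] / [1 - (-0.7984)(-0.7984)]
         = 0.09275744 / 0.36255744 = 0.2558.
Therefore phi_{22} = 0.2558.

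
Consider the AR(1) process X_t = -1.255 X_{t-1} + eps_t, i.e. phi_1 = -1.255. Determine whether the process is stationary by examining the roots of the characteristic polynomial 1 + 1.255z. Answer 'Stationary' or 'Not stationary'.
\text{Not stationary}

The AR(p) characteristic polynomial is P(z) = 1 + 1.255z.
Stationarity requires all roots to lie outside the unit circle, i.e. |z| > 1 for every root.
This is linear in z: 1 + (1.255) z = 0  =>  z = -1/(1.255) = -0.796813,  |z| = 0.796813.
Moduli of all roots: 0.7968.
All moduli strictly greater than 1? No.
Verdict: Not stationary.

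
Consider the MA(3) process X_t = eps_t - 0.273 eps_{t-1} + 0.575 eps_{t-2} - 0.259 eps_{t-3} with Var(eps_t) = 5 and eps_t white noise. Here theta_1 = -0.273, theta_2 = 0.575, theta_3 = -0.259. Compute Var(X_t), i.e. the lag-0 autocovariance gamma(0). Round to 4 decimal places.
\gamma(0) = 7.3612

For an MA(q) process X_t = eps_t + sum_i theta_i eps_{t-i} with
Var(eps_t) = sigma^2, the variance is
  gamma(0) = sigma^2 * (1 + sum_i theta_i^2).
  sum_i theta_i^2 = (-0.273)^2 + (0.575)^2 + (-0.259)^2 = 0.074529 + 0.330625 + 0.067081 = 0.472235.
  gamma(0) = 5 * (1 + 0.472235) = 5 * 1.472235 = 7.361175, which rounds to 7.3612.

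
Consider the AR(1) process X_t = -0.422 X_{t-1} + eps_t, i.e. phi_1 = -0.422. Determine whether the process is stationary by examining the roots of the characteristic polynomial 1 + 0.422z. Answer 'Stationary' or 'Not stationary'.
\text{Stationary}

The AR(p) characteristic polynomial is P(z) = 1 + 0.422z.
Stationarity requires all roots to lie outside the unit circle, i.e. |z| > 1 for every root.
This is linear in z: 1 + (0.422) z = 0  =>  z = -1/(0.422) = -2.369668,  |z| = 2.369668.
Moduli of all roots: 2.3697.
All moduli strictly greater than 1? Yes.
Verdict: Stationary.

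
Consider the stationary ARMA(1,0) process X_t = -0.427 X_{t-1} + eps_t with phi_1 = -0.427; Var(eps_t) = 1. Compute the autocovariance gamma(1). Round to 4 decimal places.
\gamma(1) = -0.5222

Multiply the model equation by X_{t-k} and take expectations. With theta_0 = psi_0 = 1 and psi_j the MA(infinity) weights, this gives
  gamma(k) - sum_i phi_i gamma(k-i) = c_k,
  c_k = sigma^2 * sum_{j=k..q} theta_j psi_{j-k}   (c_k = 0 for k > q),
using gamma(-m) = gamma(m).
Pure AR (q = 0): c_0 = sigma^2 = 1, c_k = 0 for k >= 1.
Equations for k = 0 and k = 1 (AR order 1):
  gamma(0) = phi_1 gamma(1) + c_0
  gamma(1) = phi_1 gamma(0) + c_1
Substituting the second into the first: gamma(0) (1 - phi_1^2) = c_0 + phi_1 c_1, so
  gamma(0) = c_0 / (1 - phi_1^2) = 1 / (1 - (-0.427)^2) = 1 / 0.817671 = 1.222986.
  gamma(1) = phi_1 gamma(0) = (-0.427)(1.222986) = -0.522215.
Therefore gamma(1) = -0.5222 (to 4 decimal places).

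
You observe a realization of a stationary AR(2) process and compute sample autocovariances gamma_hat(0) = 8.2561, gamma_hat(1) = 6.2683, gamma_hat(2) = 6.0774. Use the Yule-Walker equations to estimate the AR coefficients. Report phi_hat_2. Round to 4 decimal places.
\hat\phi_{2} = 0.3770

The Yule-Walker equations for an AR(p) process read, in matrix form,
  Gamma_p phi = r_p,   with   (Gamma_p)_{ij} = gamma(|i - j|),
                       (r_p)_i = gamma(i),   i,j = 1..p.
Substitute the sample gammas (Toeplitz matrix and right-hand side of size 2):
  Gamma_p = [[8.2561, 6.2683], [6.2683, 8.2561]]
  r_p     = [6.2683, 6.0774]
Written out:
  8.2561 phi_1 + 6.2683 phi_2 = 6.2683
  6.2683 phi_1 + 8.2561 phi_2 = 6.0774
Solve by Cramer's rule:
  det = gamma(0)^2 - gamma(1)^2 = (8.2561)^2 - (6.2683)^2 = 68.16318721 - 39.29158489 = 28.87160232
  phi_hat_1 = [gamma(1) gamma(0) - gamma(1) gamma(2)] / det = [(6.2683)(8.2561) - (6.2683)(6.0774)] / 28.87160232 = 13.65674521 / 28.87160232 = 0.473
  phi_hat_2 = [gamma(0) gamma(2) - gamma(1)^2] / det = [(8.2561)(6.0774) - (6.2683)^2] / 28.87160232 = 10.88403725 / 28.87160232 = 0.377
So phi_hat = [0.4730, 0.3770].
Therefore phi_hat_2 = 0.3770.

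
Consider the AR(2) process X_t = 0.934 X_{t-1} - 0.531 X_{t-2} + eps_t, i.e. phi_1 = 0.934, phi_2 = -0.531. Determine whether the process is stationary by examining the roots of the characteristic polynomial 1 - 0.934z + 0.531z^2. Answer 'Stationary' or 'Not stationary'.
\text{Stationary}

The AR(p) characteristic polynomial is P(z) = 1 - 0.934z + 0.531z^2.
Stationarity requires all roots to lie outside the unit circle, i.e. |z| > 1 for every root.
Set 1 + (-0.934) z + (0.531) z^2 = 0, i.e. a z^2 + b z + c = 0 with a = 0.531, b = -0.934, c = 1.
Discriminant D = b^2 - 4ac = (-0.934)^2 - 4*(0.531)*1 = 0.872356 - (2.124) = -1.251644.
D < 0, so the roots are the complex-conjugate pair z = (-b +/- i sqrt(-D)) / (2a) = 0.8795 +/- 1.0535i.
For a conjugate pair |z|^2 = z * conj(z) = (product of roots) = c/a = 1/(0.531) = 1.883239, so |z| = sqrt(1.883239) = 1.3723 for both roots.
Moduli of all roots: 1.3723, 1.3723.
All moduli strictly greater than 1? Yes.
Verdict: Stationary.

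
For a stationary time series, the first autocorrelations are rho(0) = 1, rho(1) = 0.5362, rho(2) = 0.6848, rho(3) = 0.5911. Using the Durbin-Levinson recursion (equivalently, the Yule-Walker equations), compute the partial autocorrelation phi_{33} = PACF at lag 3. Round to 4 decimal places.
\phi_{33} = 0.2641

The PACF at lag k is phi_{kk}, the last component of the solution
to the Yule-Walker system G_k phi = r_k where
  (G_k)_{ij} = rho(|i - j|), (r_k)_i = rho(i), i,j = 1..k.
Equivalently, Durbin-Levinson gives phi_{kk} iteratively:
  phi_{11} = rho(1)
  phi_{kk} = [rho(k) - sum_{j=1..k-1} phi_{k-1,j} rho(k-j)]
            / [1 - sum_{j=1..k-1} phi_{k-1,j} rho(j)],
  phi_{k,j} = phi_{k-1,j} - phi_{kk} phi_{k-1,k-j},  j = 1..k-1.
Step k = 1:
  phi_11 = rho(1) = 0.5362.
Step k = 2:
  phi_22 = [rho(2) - phi_11 rho(1)] / [1 - phi_11 rho(1)] = [0.6848 - (0.5362)(0.5362)] / [1 - (0.5362)(0.5362)]
         = 0.39728956 / 0.71248956 = 0.557608.
  Update: phi_21 = phi_11 - phi_22 phi_11 = 0.5362 - (0.557608)(0.5362) = 0.237211.
Step k = 3:
  phi_33 = [rho(3) - phi_21 rho(2) - phi_22 rho(1)] / [1 - phi_21 rho(1) - phi_22 rho(2)]
    numerator   = 0.5911 - (0.237211)(0.6848) - (0.557608)(0.5362) = 0.12966885
    denominator = 1 - (0.237211)(0.5362) - (0.557608)(0.6848) = 0.4909579
  phi_33 = 0.12966885 / 0.4909579 = 0.2641.
Therefore phi_{33} = 0.2641.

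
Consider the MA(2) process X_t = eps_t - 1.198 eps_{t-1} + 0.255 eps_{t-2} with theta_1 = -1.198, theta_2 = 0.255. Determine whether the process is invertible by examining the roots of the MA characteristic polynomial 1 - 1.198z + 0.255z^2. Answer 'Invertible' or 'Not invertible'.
\text{Invertible}

The MA(q) characteristic polynomial is P(z) = 1 - 1.198z + 0.255z^2.
Invertibility requires all roots to lie outside the unit circle, i.e. |z| > 1 for every root.
Set 1 + (-1.198) z + (0.255) z^2 = 0, i.e. a z^2 + b z + c = 0 with a = 0.255, b = -1.198, c = 1.
Discriminant D = b^2 - 4ac = (-1.198)^2 - 4*(0.255)*1 = 1.435204 - (1.02) = 0.415204.
D >= 0, so the roots are real: z = (-b +/- sqrt(D)) / (2a) = (1.198 +/- 0.644363) / (0.51).
  z_1 = (1.198 + 0.644363) / (0.51) = 3.6125,   |z_1| = 3.6125.
  z_2 = (1.198 - 0.644363) / (0.51) = 1.0856,   |z_2| = 1.0856.
Moduli of all roots: 3.6125, 1.0856.
All moduli strictly greater than 1? Yes.
Verdict: Invertible.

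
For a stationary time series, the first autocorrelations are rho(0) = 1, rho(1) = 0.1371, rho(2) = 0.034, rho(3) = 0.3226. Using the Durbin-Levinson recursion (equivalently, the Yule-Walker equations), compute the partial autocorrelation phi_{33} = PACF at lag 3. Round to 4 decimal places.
\phi_{33} = 0.3220

The PACF at lag k is phi_{kk}, the last component of the solution
to the Yule-Walker system G_k phi = r_k where
  (G_k)_{ij} = rho(|i - j|), (r_k)_i = rho(i), i,j = 1..k.
Equivalently, Durbin-Levinson gives phi_{kk} iteratively:
  phi_{11} = rho(1)
  phi_{kk} = [rho(k) - sum_{j=1..k-1} phi_{k-1,j} rho(k-j)]
            / [1 - sum_{j=1..k-1} phi_{k-1,j} rho(j)],
  phi_{k,j} = phi_{k-1,j} - phi_{kk} phi_{k-1,k-j},  j = 1..k-1.
Step k = 1:
  phi_11 = rho(1) = 0.1371.
Step k = 2:
  phi_22 = [rho(2) - phi_11 rho(1)] / [1 - phi_11 rho(1)] = [0.034 - (0.1371)(0.1371)] / [1 - (0.1371)(0.1371)]
         = 0.01520359 / 0.98120359 = 0.015495.
  Update: phi_21 = phi_11 - phi_22 phi_11 = 0.1371 - (0.015495)(0.1371) = 0.134976.
Step k = 3:
  phi_33 = [rho(3) - phi_21 rho(2) - phi_22 rho(1)] / [1 - phi_21 rho(1) - phi_22 rho(2)]
    numerator   = 0.3226 - (0.134976)(0.034) - (0.015495)(0.1371) = 0.31588649
    denominator = 1 - (0.134976)(0.1371) - (0.015495)(0.034) = 0.98096801
  phi_33 = 0.31588649 / 0.98096801 = 0.322.
Therefore phi_{33} = 0.3220.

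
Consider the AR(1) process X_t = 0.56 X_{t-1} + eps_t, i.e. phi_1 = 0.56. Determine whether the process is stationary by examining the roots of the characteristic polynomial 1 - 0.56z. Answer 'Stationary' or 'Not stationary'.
\text{Stationary}

The AR(p) characteristic polynomial is P(z) = 1 - 0.56z.
Stationarity requires all roots to lie outside the unit circle, i.e. |z| > 1 for every root.
This is linear in z: 1 + (-0.56) z = 0  =>  z = -1/(-0.56) = 1.785714,  |z| = 1.785714.
Moduli of all roots: 1.7857.
All moduli strictly greater than 1? Yes.
Verdict: Stationary.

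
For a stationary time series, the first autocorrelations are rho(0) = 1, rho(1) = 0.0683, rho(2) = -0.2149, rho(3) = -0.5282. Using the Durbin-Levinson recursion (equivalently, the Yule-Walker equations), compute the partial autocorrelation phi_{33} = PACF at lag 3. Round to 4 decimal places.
\phi_{33} = -0.5230

The PACF at lag k is phi_{kk}, the last component of the solution
to the Yule-Walker system G_k phi = r_k where
  (G_k)_{ij} = rho(|i - j|), (r_k)_i = rho(i), i,j = 1..k.
Equivalently, Durbin-Levinson gives phi_{kk} iteratively:
  phi_{11} = rho(1)
  phi_{kk} = [rho(k) - sum_{j=1..k-1} phi_{k-1,j} rho(k-j)]
            / [1 - sum_{j=1..k-1} phi_{k-1,j} rho(j)],
  phi_{k,j} = phi_{k-1,j} - phi_{kk} phi_{k-1,k-j},  j = 1..k-1.
Step k = 1:
  phi_11 = rho(1) = 0.0683.
Step k = 2:
  phi_22 = [rho(2) - phi_11 rho(1)] / [1 - phi_11 rho(1)] = [-0.2149 - (0.0683)(0.0683)] / [1 - (0.0683)(0.0683)]
         = -0.21956489 / 0.99533511 = -0.220594.
  Update: phi_21 = phi_11 - phi_22 phi_11 = 0.0683 - (-0.220594)(0.0683) = 0.083367.
Step k = 3:
  phi_33 = [rho(3) - phi_21 rho(2) - phi_22 rho(1)] / [1 - phi_21 rho(1) - phi_22 rho(2)]
    numerator   = -0.5282 - (0.083367)(-0.2149) - (-0.220594)(0.0683) = -0.49521796
    denominator = 1 - (0.083367)(0.0683) - (-0.220594)(-0.2149) = 0.94690043
  phi_33 = -0.49521796 / 0.94690043 = -0.523.
Therefore phi_{33} = -0.5230.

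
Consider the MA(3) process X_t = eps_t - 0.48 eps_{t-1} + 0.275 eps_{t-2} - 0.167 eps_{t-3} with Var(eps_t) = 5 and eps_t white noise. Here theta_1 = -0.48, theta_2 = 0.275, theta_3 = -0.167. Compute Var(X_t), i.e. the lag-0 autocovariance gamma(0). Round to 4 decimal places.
\gamma(0) = 6.6696

For an MA(q) process X_t = eps_t + sum_i theta_i eps_{t-i} with
Var(eps_t) = sigma^2, the variance is
  gamma(0) = sigma^2 * (1 + sum_i theta_i^2).
  sum_i theta_i^2 = (-0.48)^2 + (0.275)^2 + (-0.167)^2 = 0.2304 + 0.075625 + 0.027889 = 0.333914.
  gamma(0) = 5 * (1 + 0.333914) = 5 * 1.333914 = 6.66957, which rounds to 6.6696.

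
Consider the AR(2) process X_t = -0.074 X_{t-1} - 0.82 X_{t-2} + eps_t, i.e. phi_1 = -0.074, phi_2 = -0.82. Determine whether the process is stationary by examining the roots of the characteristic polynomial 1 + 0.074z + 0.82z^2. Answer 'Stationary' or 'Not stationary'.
\text{Stationary}

The AR(p) characteristic polynomial is P(z) = 1 + 0.074z + 0.82z^2.
Stationarity requires all roots to lie outside the unit circle, i.e. |z| > 1 for every root.
Set 1 + (0.074) z + (0.82) z^2 = 0, i.e. a z^2 + b z + c = 0 with a = 0.82, b = 0.074, c = 1.
Discriminant D = b^2 - 4ac = (0.074)^2 - 4*(0.82)*1 = 0.005476 - (3.28) = -3.274524.
D < 0, so the roots are the complex-conjugate pair z = (-b +/- i sqrt(-D)) / (2a) = -0.0451 +/- 1.1034i.
For a conjugate pair |z|^2 = z * conj(z) = (product of roots) = c/a = 1/(0.82) = 1.219512, so |z| = sqrt(1.219512) = 1.1043 for both roots.
Moduli of all roots: 1.1043, 1.1043.
All moduli strictly greater than 1? Yes.
Verdict: Stationary.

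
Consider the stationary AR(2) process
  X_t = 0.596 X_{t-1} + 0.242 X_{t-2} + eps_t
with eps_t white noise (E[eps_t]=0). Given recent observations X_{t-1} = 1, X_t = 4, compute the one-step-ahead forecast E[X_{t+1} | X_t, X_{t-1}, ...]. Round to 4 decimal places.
E[X_{t+1} \mid \mathcal F_t] = 2.6260

For an AR(p) model X_t = c + sum_i phi_i X_{t-i} + eps_t, the
one-step-ahead conditional mean is
  E[X_{t+1} | X_t, ...] = c + sum_i phi_i X_{t+1-i}.
Substitute known values:
  E[X_{t+1} | ...] = (0.596) * (4) + (0.242) * (1)
                   = 2.6260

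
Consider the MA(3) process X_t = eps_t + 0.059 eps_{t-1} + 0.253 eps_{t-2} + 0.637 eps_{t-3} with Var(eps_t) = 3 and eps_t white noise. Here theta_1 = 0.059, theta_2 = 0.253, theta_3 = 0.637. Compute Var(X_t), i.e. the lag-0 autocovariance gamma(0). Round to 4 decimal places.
\gamma(0) = 4.4198

For an MA(q) process X_t = eps_t + sum_i theta_i eps_{t-i} with
Var(eps_t) = sigma^2, the variance is
  gamma(0) = sigma^2 * (1 + sum_i theta_i^2).
  sum_i theta_i^2 = (0.059)^2 + (0.253)^2 + (0.637)^2 = 0.003481 + 0.064009 + 0.405769 = 0.473259.
  gamma(0) = 3 * (1 + 0.473259) = 3 * 1.473259 = 4.419777, which rounds to 4.4198.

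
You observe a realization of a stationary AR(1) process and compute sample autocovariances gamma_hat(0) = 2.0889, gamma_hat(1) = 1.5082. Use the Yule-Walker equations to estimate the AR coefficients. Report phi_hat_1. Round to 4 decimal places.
\hat\phi_{1} = 0.7220

The Yule-Walker equations for an AR(p) process read, in matrix form,
  Gamma_p phi = r_p,   with   (Gamma_p)_{ij} = gamma(|i - j|),
                       (r_p)_i = gamma(i),   i,j = 1..p.
Substitute the sample gammas (Toeplitz matrix and right-hand side of size 1):
  Gamma_p = [[2.0889]]
  r_p     = [1.5082]
With p = 1 this is the single equation gamma(0) phi_1 = gamma(1):
  phi_hat_1 = gamma(1) / gamma(0) = 1.5082 / 2.0889 = 0.7220.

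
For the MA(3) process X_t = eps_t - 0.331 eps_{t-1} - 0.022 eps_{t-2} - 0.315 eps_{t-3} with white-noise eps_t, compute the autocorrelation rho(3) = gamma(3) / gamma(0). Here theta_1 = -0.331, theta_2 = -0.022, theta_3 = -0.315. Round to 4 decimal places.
\rho(3) = -0.2605

For an MA(q) process with theta_0 = 1, the autocovariance is
  gamma(k) = sigma^2 * sum_{i=0..q-k} theta_i * theta_{i+k},
and rho(k) = gamma(k) / gamma(0). Sigma^2 cancels.
  numerator   = (1)*(-0.315) = -0.315.
  denominator = (1)^2 + (-0.331)^2 + (-0.022)^2 + (-0.315)^2 = 1.20927.
  rho(3) = -0.315 / 1.20927 = -0.2605.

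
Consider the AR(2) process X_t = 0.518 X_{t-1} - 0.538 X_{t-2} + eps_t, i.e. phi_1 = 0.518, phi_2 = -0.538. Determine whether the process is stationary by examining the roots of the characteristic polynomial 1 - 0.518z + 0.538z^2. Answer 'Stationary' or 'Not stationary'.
\text{Stationary}

The AR(p) characteristic polynomial is P(z) = 1 - 0.518z + 0.538z^2.
Stationarity requires all roots to lie outside the unit circle, i.e. |z| > 1 for every root.
Set 1 + (-0.518) z + (0.538) z^2 = 0, i.e. a z^2 + b z + c = 0 with a = 0.538, b = -0.518, c = 1.
Discriminant D = b^2 - 4ac = (-0.518)^2 - 4*(0.538)*1 = 0.268324 - (2.152) = -1.883676.
D < 0, so the roots are the complex-conjugate pair z = (-b +/- i sqrt(-D)) / (2a) = 0.4814 +/- 1.2755i.
For a conjugate pair |z|^2 = z * conj(z) = (product of roots) = c/a = 1/(0.538) = 1.858736, so |z| = sqrt(1.858736) = 1.3634 for both roots.
Moduli of all roots: 1.3634, 1.3634.
All moduli strictly greater than 1? Yes.
Verdict: Stationary.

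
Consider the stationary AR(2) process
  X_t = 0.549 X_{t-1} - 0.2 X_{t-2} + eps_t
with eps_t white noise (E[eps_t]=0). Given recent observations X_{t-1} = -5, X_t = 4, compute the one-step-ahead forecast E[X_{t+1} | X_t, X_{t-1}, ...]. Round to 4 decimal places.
E[X_{t+1} \mid \mathcal F_t] = 3.1960

For an AR(p) model X_t = c + sum_i phi_i X_{t-i} + eps_t, the
one-step-ahead conditional mean is
  E[X_{t+1} | X_t, ...] = c + sum_i phi_i X_{t+1-i}.
Substitute known values:
  E[X_{t+1} | ...] = (0.549) * (4) + (-0.2) * (-5)
                   = 3.1960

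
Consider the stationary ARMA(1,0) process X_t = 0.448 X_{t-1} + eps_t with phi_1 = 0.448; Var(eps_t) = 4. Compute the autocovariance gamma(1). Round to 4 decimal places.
\gamma(1) = 2.2420

Multiply the model equation by X_{t-k} and take expectations. With theta_0 = psi_0 = 1 and psi_j the MA(infinity) weights, this gives
  gamma(k) - sum_i phi_i gamma(k-i) = c_k,
  c_k = sigma^2 * sum_{j=k..q} theta_j psi_{j-k}   (c_k = 0 for k > q),
using gamma(-m) = gamma(m).
Pure AR (q = 0): c_0 = sigma^2 = 4, c_k = 0 for k >= 1.
Equations for k = 0 and k = 1 (AR order 1):
  gamma(0) = phi_1 gamma(1) + c_0
  gamma(1) = phi_1 gamma(0) + c_1
Substituting the second into the first: gamma(0) (1 - phi_1^2) = c_0 + phi_1 c_1, so
  gamma(0) = c_0 / (1 - phi_1^2) = 4 / (1 - (0.448)^2) = 4 / 0.799296 = 5.004404.
  gamma(1) = phi_1 gamma(0) = (0.448)(5.004404) = 2.241973.
Therefore gamma(1) = 2.2420 (to 4 decimal places).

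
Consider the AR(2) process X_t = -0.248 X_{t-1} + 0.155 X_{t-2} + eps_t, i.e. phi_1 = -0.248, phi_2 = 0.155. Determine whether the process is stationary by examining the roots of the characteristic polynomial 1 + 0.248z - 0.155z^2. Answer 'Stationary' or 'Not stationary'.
\text{Stationary}

The AR(p) characteristic polynomial is P(z) = 1 + 0.248z - 0.155z^2.
Stationarity requires all roots to lie outside the unit circle, i.e. |z| > 1 for every root.
Set 1 + (0.248) z + (-0.155) z^2 = 0, i.e. a z^2 + b z + c = 0 with a = -0.155, b = 0.248, c = 1.
Discriminant D = b^2 - 4ac = (0.248)^2 - 4*(-0.155)*1 = 0.061504 - (-0.62) = 0.681504.
D >= 0, so the roots are real: z = (-b +/- sqrt(D)) / (2a) = (-0.248 +/- 0.825533) / (-0.31).
  z_1 = (-0.248 + 0.825533) / (-0.31) = -1.863,   |z_1| = 1.863.
  z_2 = (-0.248 - 0.825533) / (-0.31) = 3.463,   |z_2| = 3.463.
Moduli of all roots: 1.8630, 3.4630.
All moduli strictly greater than 1? Yes.
Verdict: Stationary.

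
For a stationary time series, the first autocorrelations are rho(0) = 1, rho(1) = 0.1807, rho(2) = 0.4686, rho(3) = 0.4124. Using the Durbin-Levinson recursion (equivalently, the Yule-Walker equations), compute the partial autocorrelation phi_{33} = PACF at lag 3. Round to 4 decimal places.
\phi_{33} = 0.3690

The PACF at lag k is phi_{kk}, the last component of the solution
to the Yule-Walker system G_k phi = r_k where
  (G_k)_{ij} = rho(|i - j|), (r_k)_i = rho(i), i,j = 1..k.
Equivalently, Durbin-Levinson gives phi_{kk} iteratively:
  phi_{11} = rho(1)
  phi_{kk} = [rho(k) - sum_{j=1..k-1} phi_{k-1,j} rho(k-j)]
            / [1 - sum_{j=1..k-1} phi_{k-1,j} rho(j)],
  phi_{k,j} = phi_{k-1,j} - phi_{kk} phi_{k-1,k-j},  j = 1..k-1.
Step k = 1:
  phi_11 = rho(1) = 0.1807.
Step k = 2:
  phi_22 = [rho(2) - phi_11 rho(1)] / [1 - phi_11 rho(1)] = [0.4686 - (0.1807)(0.1807)] / [1 - (0.1807)(0.1807)]
         = 0.43594751 / 0.96734751 = 0.450663.
  Update: phi_21 = phi_11 - phi_22 phi_11 = 0.1807 - (0.450663)(0.1807) = 0.099265.
Step k = 3:
  phi_33 = [rho(3) - phi_21 rho(2) - phi_22 rho(1)] / [1 - phi_21 rho(1) - phi_22 rho(2)]
    numerator   = 0.4124 - (0.099265)(0.4686) - (0.450663)(0.1807) = 0.28444955
    denominator = 1 - (0.099265)(0.1807) - (0.450663)(0.4686) = 0.7708822
  phi_33 = 0.28444955 / 0.7708822 = 0.369.
Therefore phi_{33} = 0.3690.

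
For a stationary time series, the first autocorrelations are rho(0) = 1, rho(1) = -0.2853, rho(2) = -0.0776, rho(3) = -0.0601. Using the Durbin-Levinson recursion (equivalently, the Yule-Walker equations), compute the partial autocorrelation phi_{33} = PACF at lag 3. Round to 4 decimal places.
\phi_{33} = -0.1520

The PACF at lag k is phi_{kk}, the last component of the solution
to the Yule-Walker system G_k phi = r_k where
  (G_k)_{ij} = rho(|i - j|), (r_k)_i = rho(i), i,j = 1..k.
Equivalently, Durbin-Levinson gives phi_{kk} iteratively:
  phi_{11} = rho(1)
  phi_{kk} = [rho(k) - sum_{j=1..k-1} phi_{k-1,j} rho(k-j)]
            / [1 - sum_{j=1..k-1} phi_{k-1,j} rho(j)],
  phi_{k,j} = phi_{k-1,j} - phi_{kk} phi_{k-1,k-j},  j = 1..k-1.
Step k = 1:
  phi_11 = rho(1) = -0.2853.
Step k = 2:
  phi_22 = [rho(2) - phi_11 rho(1)] / [1 - phi_11 rho(1)] = [-0.0776 - (-0.2853)(-0.2853)] / [1 - (-0.2853)(-0.2853)]
         = -0.15899609 / 0.91860391 = -0.173084.
  Update: phi_21 = phi_11 - phi_22 phi_11 = -0.2853 - (-0.173084)(-0.2853) = -0.334681.
Step k = 3:
  phi_33 = [rho(3) - phi_21 rho(2) - phi_22 rho(1)] / [1 - phi_21 rho(1) - phi_22 rho(2)]
    numerator   = -0.0601 - (-0.334681)(-0.0776) - (-0.173084)(-0.2853) = -0.13545225
    denominator = 1 - (-0.334681)(-0.2853) - (-0.173084)(-0.0776) = 0.89108415
  phi_33 = -0.13545225 / 0.89108415 = -0.152.
Therefore phi_{33} = -0.1520.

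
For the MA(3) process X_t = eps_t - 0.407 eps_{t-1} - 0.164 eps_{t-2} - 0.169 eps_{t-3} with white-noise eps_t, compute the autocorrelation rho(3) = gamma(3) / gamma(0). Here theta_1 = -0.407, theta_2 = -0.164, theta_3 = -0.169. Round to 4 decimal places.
\rho(3) = -0.1384

For an MA(q) process with theta_0 = 1, the autocovariance is
  gamma(k) = sigma^2 * sum_{i=0..q-k} theta_i * theta_{i+k},
and rho(k) = gamma(k) / gamma(0). Sigma^2 cancels.
  numerator   = (1)*(-0.169) = -0.169.
  denominator = (1)^2 + (-0.407)^2 + (-0.164)^2 + (-0.169)^2 = 1.221106.
  rho(3) = -0.169 / 1.221106 = -0.1384.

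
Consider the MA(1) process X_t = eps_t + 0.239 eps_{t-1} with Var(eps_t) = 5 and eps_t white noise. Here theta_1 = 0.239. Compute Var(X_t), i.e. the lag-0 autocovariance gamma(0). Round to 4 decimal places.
\gamma(0) = 5.2856

For an MA(q) process X_t = eps_t + sum_i theta_i eps_{t-i} with
Var(eps_t) = sigma^2, the variance is
  gamma(0) = sigma^2 * (1 + sum_i theta_i^2).
  sum_i theta_i^2 = (0.239)^2 = 0.057121.
  gamma(0) = 5 * (1 + 0.057121) = 5 * 1.057121 = 5.285605, which rounds to 5.2856.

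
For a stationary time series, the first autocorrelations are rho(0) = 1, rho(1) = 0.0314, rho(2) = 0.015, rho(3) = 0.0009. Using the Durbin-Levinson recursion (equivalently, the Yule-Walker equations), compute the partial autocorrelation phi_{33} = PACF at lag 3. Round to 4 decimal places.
\phi_{33} = 0.0000

The PACF at lag k is phi_{kk}, the last component of the solution
to the Yule-Walker system G_k phi = r_k where
  (G_k)_{ij} = rho(|i - j|), (r_k)_i = rho(i), i,j = 1..k.
Equivalently, Durbin-Levinson gives phi_{kk} iteratively:
  phi_{11} = rho(1)
  phi_{kk} = [rho(k) - sum_{j=1..k-1} phi_{k-1,j} rho(k-j)]
            / [1 - sum_{j=1..k-1} phi_{k-1,j} rho(j)],
  phi_{k,j} = phi_{k-1,j} - phi_{kk} phi_{k-1,k-j},  j = 1..k-1.
Step k = 1:
  phi_11 = rho(1) = 0.0314.
Step k = 2:
  phi_22 = [rho(2) - phi_11 rho(1)] / [1 - phi_11 rho(1)] = [0.015 - (0.0314)(0.0314)] / [1 - (0.0314)(0.0314)]
         = 0.01401404 / 0.99901404 = 0.014028.
  Update: phi_21 = phi_11 - phi_22 phi_11 = 0.0314 - (0.014028)(0.0314) = 0.03096.
Step k = 3:
  phi_33 = [rho(3) - phi_21 rho(2) - phi_22 rho(1)] / [1 - phi_21 rho(1) - phi_22 rho(2)]
    numerator   = 0.0009 - (0.03096)(0.015) - (0.014028)(0.0314) = -0.00000487
    denominator = 1 - (0.03096)(0.0314) - (0.014028)(0.015) = 0.99881745
  phi_33 = -0.00000487 / 0.99881745 = 0.
Therefore phi_{33} = 0.0000.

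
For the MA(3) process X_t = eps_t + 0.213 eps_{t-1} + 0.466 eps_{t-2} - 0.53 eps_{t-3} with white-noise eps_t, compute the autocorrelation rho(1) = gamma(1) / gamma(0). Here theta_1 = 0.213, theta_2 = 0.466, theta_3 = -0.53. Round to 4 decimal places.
\rho(1) = 0.0423

For an MA(q) process with theta_0 = 1, the autocovariance is
  gamma(k) = sigma^2 * sum_{i=0..q-k} theta_i * theta_{i+k},
and rho(k) = gamma(k) / gamma(0). Sigma^2 cancels.
  numerator   = (1)*(0.213) + (0.213)*(0.466) + (0.466)*(-0.53) = 0.065278.
  denominator = (1)^2 + (0.213)^2 + (0.466)^2 + (-0.53)^2 = 1.543425.
  rho(1) = 0.065278 / 1.543425 = 0.0423.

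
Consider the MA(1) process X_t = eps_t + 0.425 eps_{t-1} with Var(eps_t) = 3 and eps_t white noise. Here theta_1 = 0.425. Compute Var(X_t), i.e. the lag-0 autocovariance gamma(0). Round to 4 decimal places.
\gamma(0) = 3.5419

For an MA(q) process X_t = eps_t + sum_i theta_i eps_{t-i} with
Var(eps_t) = sigma^2, the variance is
  gamma(0) = sigma^2 * (1 + sum_i theta_i^2).
  sum_i theta_i^2 = (0.425)^2 = 0.180625.
  gamma(0) = 3 * (1 + 0.180625) = 3 * 1.180625 = 3.541875, which rounds to 3.5419.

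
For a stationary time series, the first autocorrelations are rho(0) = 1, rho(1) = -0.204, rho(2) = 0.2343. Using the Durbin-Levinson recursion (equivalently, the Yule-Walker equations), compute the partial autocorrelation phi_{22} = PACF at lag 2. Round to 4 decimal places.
\phi_{22} = 0.2011

The PACF at lag k is phi_{kk}, the last component of the solution
to the Yule-Walker system G_k phi = r_k where
  (G_k)_{ij} = rho(|i - j|), (r_k)_i = rho(i), i,j = 1..k.
Equivalently, Durbin-Levinson gives phi_{kk} iteratively:
  phi_{11} = rho(1)
  phi_{kk} = [rho(k) - sum_{j=1..k-1} phi_{k-1,j} rho(k-j)]
            / [1 - sum_{j=1..k-1} phi_{k-1,j} rho(j)],
  phi_{k,j} = phi_{k-1,j} - phi_{kk} phi_{k-1,k-j},  j = 1..k-1.
Step k = 1:
  phi_11 = rho(1) = -0.204.
Step k = 2:
  phi_22 = [rho(2) - phi_11 rho(1)] / [1 - phi_11 rho(1)] = [0.2343 - (-0.204)(-0.204)] / [1 - (-0.204)(-0.204)]
         = 0.192684 / 0.958384 = 0.2011.
Therefore phi_{22} = 0.2011.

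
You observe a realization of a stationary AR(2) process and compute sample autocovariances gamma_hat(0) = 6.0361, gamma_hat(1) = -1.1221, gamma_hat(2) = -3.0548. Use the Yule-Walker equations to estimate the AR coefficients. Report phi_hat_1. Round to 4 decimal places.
\hat\phi_{1} = -0.2900

The Yule-Walker equations for an AR(p) process read, in matrix form,
  Gamma_p phi = r_p,   with   (Gamma_p)_{ij} = gamma(|i - j|),
                       (r_p)_i = gamma(i),   i,j = 1..p.
Substitute the sample gammas (Toeplitz matrix and right-hand side of size 2):
  Gamma_p = [[6.0361, -1.1221], [-1.1221, 6.0361]]
  r_p     = [-1.1221, -3.0548]
Written out:
  6.0361 phi_1 - 1.1221 phi_2 = -1.1221
  -1.1221 phi_1 + 6.0361 phi_2 = -3.0548
Solve by Cramer's rule:
  det = gamma(0)^2 - gamma(1)^2 = (6.0361)^2 - (-1.1221)^2 = 36.43450321 - 1.25910841 = 35.1753948
  phi_hat_1 = [gamma(1) gamma(0) - gamma(1) gamma(2)] / det = [(-1.1221)(6.0361) - (-1.1221)(-3.0548)] / 35.1753948 = -10.20089889 / 35.1753948 = -0.29
  phi_hat_2 = [gamma(0) gamma(2) - gamma(1)^2] / det = [(6.0361)(-3.0548) - (-1.1221)^2] / 35.1753948 = -19.69818669 / 35.1753948 = -0.56
So phi_hat = [-0.2900, -0.5600].
Therefore phi_hat_1 = -0.2900.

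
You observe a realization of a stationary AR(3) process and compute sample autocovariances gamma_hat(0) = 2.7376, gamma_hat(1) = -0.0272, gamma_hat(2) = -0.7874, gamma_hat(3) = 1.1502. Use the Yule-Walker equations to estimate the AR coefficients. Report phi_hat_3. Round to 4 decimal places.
\hat\phi_{3} = 0.4510

The Yule-Walker equations for an AR(p) process read, in matrix form,
  Gamma_p phi = r_p,   with   (Gamma_p)_{ij} = gamma(|i - j|),
                       (r_p)_i = gamma(i),   i,j = 1..p.
Substitute the sample gammas (Toeplitz matrix and right-hand side of size 3):
  Gamma_p = [[2.7376, -0.0272, -0.7874], [-0.0272, 2.7376, -0.0272], [-0.7874, -0.0272, 2.7376]]
  r_p     = [-0.0272, -0.7874, 1.1502]
Written out (R1..R3):
  (R1) 2.7376 phi_1 - 0.0272 phi_2 - 0.7874 phi_3 = -0.0272
  (R2) -0.0272 phi_1 + 2.7376 phi_2 - 0.0272 phi_3 = -0.7874
  (R3) -0.7874 phi_1 - 0.0272 phi_2 + 2.7376 phi_3 = 1.1502
Gaussian elimination:
  R2 <- R2 - (-0.0272/2.7376) R1 = R2 - (-0.009936) R1:  2.73733 phi_2 - 0.035023 phi_3 = -0.78767
  R3 <- R3 - (-0.7874/2.7376) R1 = R3 - (-0.287624) R1:  -0.035023 phi_2 + 2.511125 phi_3 = 1.142377
  R3 <- R3 - (-0.035023/2.73733) R2 = R3 - (-0.012795) R2:  2.510677 phi_3 = 1.132299
Back-substitution:
  phi_hat_3 = 1.132299 / 2.510677 = 0.450993
  phi_hat_2 = (-0.78767 - (-0.035023)(0.450993)) / 2.73733 = -0.281981
  phi_hat_1 = (-0.0272 - (-0.0272)(-0.281981) - (-0.7874)(0.450993)) / 2.7376 = 0.116979
So phi_hat = [0.1170, -0.2820, 0.4510].
Therefore phi_hat_3 = 0.4510.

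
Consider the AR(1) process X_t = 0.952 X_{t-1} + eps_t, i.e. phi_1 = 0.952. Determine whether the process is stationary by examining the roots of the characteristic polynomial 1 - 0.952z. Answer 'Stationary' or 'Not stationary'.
\text{Stationary}

The AR(p) characteristic polynomial is P(z) = 1 - 0.952z.
Stationarity requires all roots to lie outside the unit circle, i.e. |z| > 1 for every root.
This is linear in z: 1 + (-0.952) z = 0  =>  z = -1/(-0.952) = 1.05042,  |z| = 1.05042.
Moduli of all roots: 1.0504.
All moduli strictly greater than 1? Yes.
Verdict: Stationary.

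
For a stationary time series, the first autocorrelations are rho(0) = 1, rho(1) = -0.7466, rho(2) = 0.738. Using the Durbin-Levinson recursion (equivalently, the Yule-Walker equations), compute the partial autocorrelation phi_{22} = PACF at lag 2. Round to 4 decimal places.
\phi_{22} = 0.4080

The PACF at lag k is phi_{kk}, the last component of the solution
to the Yule-Walker system G_k phi = r_k where
  (G_k)_{ij} = rho(|i - j|), (r_k)_i = rho(i), i,j = 1..k.
Equivalently, Durbin-Levinson gives phi_{kk} iteratively:
  phi_{11} = rho(1)
  phi_{kk} = [rho(k) - sum_{j=1..k-1} phi_{k-1,j} rho(k-j)]
            / [1 - sum_{j=1..k-1} phi_{k-1,j} rho(j)],
  phi_{k,j} = phi_{k-1,j} - phi_{kk} phi_{k-1,k-j},  j = 1..k-1.
Step k = 1:
  phi_11 = rho(1) = -0.7466.
Step k = 2:
  phi_22 = [rho(2) - phi_11 rho(1)] / [1 - phi_11 rho(1)] = [0.738 - (-0.7466)(-0.7466)] / [1 - (-0.7466)(-0.7466)]
         = 0.18058844 / 0.44258844 = 0.408.
Therefore phi_{22} = 0.4080.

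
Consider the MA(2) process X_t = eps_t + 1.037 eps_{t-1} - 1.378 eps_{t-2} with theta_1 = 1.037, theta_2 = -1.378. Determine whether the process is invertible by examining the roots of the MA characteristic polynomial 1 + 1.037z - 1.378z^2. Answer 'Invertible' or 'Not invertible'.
\text{Not invertible}

The MA(q) characteristic polynomial is P(z) = 1 + 1.037z - 1.378z^2.
Invertibility requires all roots to lie outside the unit circle, i.e. |z| > 1 for every root.
Set 1 + (1.037) z + (-1.378) z^2 = 0, i.e. a z^2 + b z + c = 0 with a = -1.378, b = 1.037, c = 1.
Discriminant D = b^2 - 4ac = (1.037)^2 - 4*(-1.378)*1 = 1.075369 - (-5.512) = 6.587369.
D >= 0, so the roots are real: z = (-b +/- sqrt(D)) / (2a) = (-1.037 +/- 2.566587) / (-2.756).
  z_1 = (-1.037 + 2.566587) / (-2.756) = -0.555,   |z_1| = 0.555.
  z_2 = (-1.037 - 2.566587) / (-2.756) = 1.3075,   |z_2| = 1.3075.
Moduli of all roots: 0.5550, 1.3075.
All moduli strictly greater than 1? No.
Verdict: Not invertible.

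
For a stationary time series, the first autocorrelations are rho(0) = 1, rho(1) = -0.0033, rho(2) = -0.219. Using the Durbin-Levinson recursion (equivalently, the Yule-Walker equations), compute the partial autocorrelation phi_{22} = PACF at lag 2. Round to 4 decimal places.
\phi_{22} = -0.2190

The PACF at lag k is phi_{kk}, the last component of the solution
to the Yule-Walker system G_k phi = r_k where
  (G_k)_{ij} = rho(|i - j|), (r_k)_i = rho(i), i,j = 1..k.
Equivalently, Durbin-Levinson gives phi_{kk} iteratively:
  phi_{11} = rho(1)
  phi_{kk} = [rho(k) - sum_{j=1..k-1} phi_{k-1,j} rho(k-j)]
            / [1 - sum_{j=1..k-1} phi_{k-1,j} rho(j)],
  phi_{k,j} = phi_{k-1,j} - phi_{kk} phi_{k-1,k-j},  j = 1..k-1.
Step k = 1:
  phi_11 = rho(1) = -0.0033.
Step k = 2:
  phi_22 = [rho(2) - phi_11 rho(1)] / [1 - phi_11 rho(1)] = [-0.219 - (-0.0033)(-0.0033)] / [1 - (-0.0033)(-0.0033)]
         = -0.21901089 / 0.99998911 = -0.219.
Therefore phi_{22} = -0.2190.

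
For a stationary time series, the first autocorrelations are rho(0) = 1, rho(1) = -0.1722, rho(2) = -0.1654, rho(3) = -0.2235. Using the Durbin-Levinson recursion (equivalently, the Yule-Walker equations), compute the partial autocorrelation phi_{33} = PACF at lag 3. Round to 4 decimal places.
\phi_{33} = -0.3139

The PACF at lag k is phi_{kk}, the last component of the solution
to the Yule-Walker system G_k phi = r_k where
  (G_k)_{ij} = rho(|i - j|), (r_k)_i = rho(i), i,j = 1..k.
Equivalently, Durbin-Levinson gives phi_{kk} iteratively:
  phi_{11} = rho(1)
  phi_{kk} = [rho(k) - sum_{j=1..k-1} phi_{k-1,j} rho(k-j)]
            / [1 - sum_{j=1..k-1} phi_{k-1,j} rho(j)],
  phi_{k,j} = phi_{k-1,j} - phi_{kk} phi_{k-1,k-j},  j = 1..k-1.
Step k = 1:
  phi_11 = rho(1) = -0.1722.
Step k = 2:
  phi_22 = [rho(2) - phi_11 rho(1)] / [1 - phi_11 rho(1)] = [-0.1654 - (-0.1722)(-0.1722)] / [1 - (-0.1722)(-0.1722)]
         = -0.19505284 / 0.97034716 = -0.201013.
  Update: phi_21 = phi_11 - phi_22 phi_11 = -0.1722 - (-0.201013)(-0.1722) = -0.206815.
Step k = 3:
  phi_33 = [rho(3) - phi_21 rho(2) - phi_22 rho(1)] / [1 - phi_21 rho(1) - phi_22 rho(2)]
    numerator   = -0.2235 - (-0.206815)(-0.1654) - (-0.201013)(-0.1722) = -0.29232164
    denominator = 1 - (-0.206815)(-0.1722) - (-0.201013)(-0.1654) = 0.93113891
  phi_33 = -0.29232164 / 0.93113891 = -0.3139.
Therefore phi_{33} = -0.3139.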